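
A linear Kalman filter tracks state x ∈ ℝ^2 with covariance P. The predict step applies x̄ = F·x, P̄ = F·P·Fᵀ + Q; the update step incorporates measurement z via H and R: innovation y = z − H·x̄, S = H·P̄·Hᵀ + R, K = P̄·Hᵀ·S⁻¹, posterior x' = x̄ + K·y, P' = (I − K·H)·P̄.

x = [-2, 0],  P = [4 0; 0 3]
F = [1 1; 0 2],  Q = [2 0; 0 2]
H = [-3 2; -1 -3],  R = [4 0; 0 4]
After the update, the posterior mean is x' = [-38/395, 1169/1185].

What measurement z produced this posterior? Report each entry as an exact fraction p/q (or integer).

x̄ = F·x = [-2, 0]
P̄ = F·P·Fᵀ + Q = [9 6; 6 14]
S = H·P̄·Hᵀ + R = [69 -15; -15 175]
K = P̄·Hᵀ·S⁻¹ = [-101/395 -348/1975; 103/1185 -527/1975]
x' − x̄ = [752/395, 1169/1185] = K·y
y = (KᵀK)⁻¹·Kᵀ·(x' − x̄) = [-4, -5]
z = y + H·x̄ = [-4, -5] + [6, 2] = [2, -3]

z = [2, -3]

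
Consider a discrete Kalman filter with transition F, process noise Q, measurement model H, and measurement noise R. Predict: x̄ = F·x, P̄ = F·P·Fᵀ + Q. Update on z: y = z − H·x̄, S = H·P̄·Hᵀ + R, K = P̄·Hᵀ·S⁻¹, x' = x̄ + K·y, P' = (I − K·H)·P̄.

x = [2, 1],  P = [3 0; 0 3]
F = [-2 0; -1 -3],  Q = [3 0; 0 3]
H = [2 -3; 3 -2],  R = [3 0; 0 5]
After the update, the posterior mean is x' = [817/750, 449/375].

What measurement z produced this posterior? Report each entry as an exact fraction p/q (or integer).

x̄ = F·x = [-4, -5]
P̄ = F·P·Fᵀ + Q = [15 6; 6 33]
S = H·P̄·Hᵀ + R = [288 210; 210 200]
K = P̄·Hᵀ·S⁻¹ = [-151/450 194/375; -122/225 247/750]
x' − x̄ = [3817/750, 2324/375] = K·y
y = (KᵀK)⁻¹·Kᵀ·(x' − x̄) = [-9, 4]
z = y + H·x̄ = [-9, 4] + [7, -2] = [-2, 2]

z = [-2, 2]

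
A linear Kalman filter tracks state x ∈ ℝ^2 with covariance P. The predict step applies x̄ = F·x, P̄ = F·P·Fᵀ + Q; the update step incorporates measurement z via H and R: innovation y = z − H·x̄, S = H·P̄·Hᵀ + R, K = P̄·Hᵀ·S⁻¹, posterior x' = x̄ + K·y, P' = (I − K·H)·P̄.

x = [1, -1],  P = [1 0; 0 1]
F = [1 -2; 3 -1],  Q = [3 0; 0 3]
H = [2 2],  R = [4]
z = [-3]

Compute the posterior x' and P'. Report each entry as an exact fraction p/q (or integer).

x' = [-29/64, -25/32]
P' = [87/32 -37/16; -37/16 23/8]

x̄ = F·x = [3, 4]
P̄ = F·P·Fᵀ + Q = [8 5; 5 13]
y = z − H·x̄ = [-17]
S = H·P̄·Hᵀ + R = [128]
K = P̄·Hᵀ·S⁻¹ = [13/64; 9/32]
x' = x̄ + K·y = [-29/64, -25/32]
P' = (I − K·H)·P̄ = [87/32 -37/16; -37/16 23/8]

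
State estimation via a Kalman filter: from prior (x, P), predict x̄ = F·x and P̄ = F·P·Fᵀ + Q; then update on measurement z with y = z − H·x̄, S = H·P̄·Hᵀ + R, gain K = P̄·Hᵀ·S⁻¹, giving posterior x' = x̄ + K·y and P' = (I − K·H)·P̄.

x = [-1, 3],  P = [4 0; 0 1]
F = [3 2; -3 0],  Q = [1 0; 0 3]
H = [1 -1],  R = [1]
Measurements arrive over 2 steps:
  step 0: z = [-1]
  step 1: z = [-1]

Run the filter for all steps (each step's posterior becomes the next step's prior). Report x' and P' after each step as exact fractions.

step 0: x̄ = F·x = [3, 3]
step 0: P̄ = F·P·Fᵀ + Q = [41 -36; -36 39]
step 0: y = z − H·x̄ = [-1]
step 0: S = H·P̄·Hᵀ + R = [153]
step 0: K = P̄·Hᵀ·S⁻¹ = [77/153; -25/51]
step 0: x' = x̄ + K·y = [382/153, 178/51]
step 0: P' = (I − K·H)·P̄ = [344/153 89/51; 89/51 38/17]
step 1: x̄ = F·x = [246/17, -382/51]
step 1: P̄ = F·P·Fᵀ + Q = [869/17 -522/17; -522/17 395/17]
step 1: y = z − H·x̄ = [-1171/51]
step 1: S = H·P̄·Hᵀ + R = [2325/17]
step 1: K = P̄·Hᵀ·S⁻¹ = [1391/2325; -917/2325]
step 1: x' = x̄ + K·y = [5117/6975, 10921/6975]
step 1: P' = (I − K·H)·P̄ = [5032/2325 3641/2325; 3641/2325 4558/2325]

step 0: x' = [382/153, 178/51], P' = [344/153 89/51; 89/51 38/17]
step 1: x' = [5117/6975, 10921/6975], P' = [5032/2325 3641/2325; 3641/2325 4558/2325]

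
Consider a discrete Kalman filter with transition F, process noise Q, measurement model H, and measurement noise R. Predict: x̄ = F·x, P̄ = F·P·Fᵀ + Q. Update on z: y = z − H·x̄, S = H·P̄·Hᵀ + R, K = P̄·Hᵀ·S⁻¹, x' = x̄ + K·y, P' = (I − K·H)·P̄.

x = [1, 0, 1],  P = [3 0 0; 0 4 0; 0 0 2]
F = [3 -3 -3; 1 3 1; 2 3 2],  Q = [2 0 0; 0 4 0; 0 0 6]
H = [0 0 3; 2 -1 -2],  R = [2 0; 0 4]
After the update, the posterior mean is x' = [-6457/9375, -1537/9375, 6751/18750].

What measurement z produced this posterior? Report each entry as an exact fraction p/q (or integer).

z = [1, -2]

x̄ = F·x = [0, 2, 4]
P̄ = F·P·Fᵀ + Q = [83 -33 -30; -33 45 46; -30 46 62]
S = H·P̄·Hᵀ + R = [560 -690; -690 1185]
K = P̄·Hᵀ·S⁻¹ = [1201/3125 4147/9375; 391/3125 -923/9375; 2057/6250 -23/9375]
x' − x̄ = [-6457/9375, -20287/9375, -68249/18750] = K·y
y = (KᵀK)⁻¹·Kᵀ·(x' − x̄) = [-11, 8]
z = y + H·x̄ = [-11, 8] + [12, -10] = [1, -2]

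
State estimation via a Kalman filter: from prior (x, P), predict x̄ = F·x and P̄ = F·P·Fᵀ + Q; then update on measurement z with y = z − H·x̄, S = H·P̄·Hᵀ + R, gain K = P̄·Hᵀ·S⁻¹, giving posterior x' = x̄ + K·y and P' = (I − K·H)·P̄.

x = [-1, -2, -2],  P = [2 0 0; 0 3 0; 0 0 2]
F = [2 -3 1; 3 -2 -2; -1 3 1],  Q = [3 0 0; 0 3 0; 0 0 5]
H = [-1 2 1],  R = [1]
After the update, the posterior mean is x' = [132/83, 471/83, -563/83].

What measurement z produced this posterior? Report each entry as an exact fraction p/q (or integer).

x̄ = F·x = [2, 5, -7]
P̄ = F·P·Fᵀ + Q = [40 26 -29; 26 41 -28; -29 -28 36]
S = H·P̄·Hᵀ + R = [83]
K = P̄·Hᵀ·S⁻¹ = [-17/83; 28/83; 9/83]
x' − x̄ = [-34/83, 56/83, 18/83] = K·y
y = (KᵀK)⁻¹·Kᵀ·(x' − x̄) = [2]
z = y + H·x̄ = [2] + [1] = [3]

z = [3]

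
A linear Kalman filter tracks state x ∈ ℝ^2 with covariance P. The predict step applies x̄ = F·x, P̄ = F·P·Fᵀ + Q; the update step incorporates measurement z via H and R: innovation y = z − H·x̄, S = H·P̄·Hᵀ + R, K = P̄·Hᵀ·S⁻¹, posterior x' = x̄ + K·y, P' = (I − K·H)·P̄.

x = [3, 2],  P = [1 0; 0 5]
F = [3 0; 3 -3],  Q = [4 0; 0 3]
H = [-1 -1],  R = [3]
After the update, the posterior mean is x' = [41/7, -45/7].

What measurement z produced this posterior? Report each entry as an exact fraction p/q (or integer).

x̄ = F·x = [9, 3]
P̄ = F·P·Fᵀ + Q = [13 9; 9 57]
S = H·P̄·Hᵀ + R = [91]
K = P̄·Hᵀ·S⁻¹ = [-22/91; -66/91]
x' − x̄ = [-22/7, -66/7] = K·y
y = (KᵀK)⁻¹·Kᵀ·(x' − x̄) = [13]
z = y + H·x̄ = [13] + [-12] = [1]

z = [1]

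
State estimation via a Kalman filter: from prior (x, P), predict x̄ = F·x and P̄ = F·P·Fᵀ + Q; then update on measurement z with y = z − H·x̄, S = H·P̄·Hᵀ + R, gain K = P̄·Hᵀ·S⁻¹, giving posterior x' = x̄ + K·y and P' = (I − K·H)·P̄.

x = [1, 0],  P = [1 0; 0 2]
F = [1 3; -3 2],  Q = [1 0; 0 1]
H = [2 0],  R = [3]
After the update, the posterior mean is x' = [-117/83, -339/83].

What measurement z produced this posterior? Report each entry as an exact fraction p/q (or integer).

x̄ = F·x = [1, -3]
P̄ = F·P·Fᵀ + Q = [20 9; 9 18]
S = H·P̄·Hᵀ + R = [83]
K = P̄·Hᵀ·S⁻¹ = [40/83; 18/83]
x' − x̄ = [-200/83, -90/83] = K·y
y = (KᵀK)⁻¹·Kᵀ·(x' − x̄) = [-5]
z = y + H·x̄ = [-5] + [2] = [-3]

z = [-3]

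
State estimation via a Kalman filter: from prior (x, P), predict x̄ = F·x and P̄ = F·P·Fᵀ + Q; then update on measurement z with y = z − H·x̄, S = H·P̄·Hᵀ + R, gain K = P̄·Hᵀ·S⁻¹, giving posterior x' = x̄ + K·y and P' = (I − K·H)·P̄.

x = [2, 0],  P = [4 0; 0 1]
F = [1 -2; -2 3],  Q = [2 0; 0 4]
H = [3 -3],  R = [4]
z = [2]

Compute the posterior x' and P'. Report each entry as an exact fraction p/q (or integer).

x̄ = F·x = [2, -4]
P̄ = F·P·Fᵀ + Q = [10 -14; -14 29]
y = z − H·x̄ = [-16]
S = H·P̄·Hᵀ + R = [607]
K = P̄·Hᵀ·S⁻¹ = [72/607; -129/607]
x' = x̄ + K·y = [62/607, -364/607]
P' = (I − K·H)·P̄ = [886/607 790/607; 790/607 962/607]

x' = [62/607, -364/607]
P' = [886/607 790/607; 790/607 962/607]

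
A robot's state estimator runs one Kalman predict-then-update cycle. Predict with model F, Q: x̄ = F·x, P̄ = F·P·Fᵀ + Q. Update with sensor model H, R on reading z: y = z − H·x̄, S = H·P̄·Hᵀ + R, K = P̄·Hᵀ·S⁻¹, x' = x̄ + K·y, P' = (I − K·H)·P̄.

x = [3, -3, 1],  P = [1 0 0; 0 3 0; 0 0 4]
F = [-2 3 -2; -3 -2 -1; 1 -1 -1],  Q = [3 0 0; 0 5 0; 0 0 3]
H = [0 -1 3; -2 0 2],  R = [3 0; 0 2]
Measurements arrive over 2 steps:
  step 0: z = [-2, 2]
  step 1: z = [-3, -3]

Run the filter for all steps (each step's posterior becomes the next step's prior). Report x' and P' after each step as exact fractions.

step 0: x̄ = F·x = [-17, -4, 5]
step 0: P̄ = F·P·Fᵀ + Q = [50 -4 -3; -4 30 7; -3 7 11]
step 0: y = z − H·x̄ = [-21, -42]
step 0: S = H·P̄·Hᵀ + R = [90 62; 62 270]
step 0: K = P̄·Hᵀ·S⁻¹ = [2611/10228 -4615/10228; -1897/10228 1269/10228; 1321/5114 227/5114]
step 0: x' = x̄ + K·y = [-34877/10228, -54373/10228, -11705/5114]
step 0: P' = (I − K·H)·P̄ = [35265/10228 84117/10228 15325/5114; 84117/10228 261849/10228 42693/5114; 15325/5114 42693/5114 7776/2557]
step 1: x̄ = F·x = [-46545/10228, 236787/10228, 21453/5114]
step 1: P̄ = F·P·Fᵀ + Q = [863965/10228 -1387295/10228 -229335/5114; -1387295/10228 2981873/10228 425291/5114; -229335/5114 425291/5114 75035/2557]
step 1: y = z − H·x̄ = [77385/10228, -104793/5114]
step 1: S = H·P̄·Hᵀ + R = [610325/10228 38553/5114; 38553/5114 2086559/2557]
step 1: K = P̄·Hᵀ·S⁻¹ = [14575355/248727569 -78966785/248727569; -192366491/248727569 135159852/248727569; 14613908/248727569 45091837/248727569]
step 1: x' = x̄ + K·y = [596521485/248727569, 1533199182/248727569, 229975029/248727569]
step 1: P' = (I − K·H)·P̄ = [570880320/248727569 1432014540/248727569 491913535/248727569; 1432014540/248727569 5278622649/248727569 1567174392/248727569; 491913535/248727569 1567174392/248727569 537005372/248727569]

step 0: x' = [-34877/10228, -54373/10228, -11705/5114], P' = [35265/10228 84117/10228 15325/5114; 84117/10228 261849/10228 42693/5114; 15325/5114 42693/5114 7776/2557]
step 1: x' = [596521485/248727569, 1533199182/248727569, 229975029/248727569], P' = [570880320/248727569 1432014540/248727569 491913535/248727569; 1432014540/248727569 5278622649/248727569 1567174392/248727569; 491913535/248727569 1567174392/248727569 537005372/248727569]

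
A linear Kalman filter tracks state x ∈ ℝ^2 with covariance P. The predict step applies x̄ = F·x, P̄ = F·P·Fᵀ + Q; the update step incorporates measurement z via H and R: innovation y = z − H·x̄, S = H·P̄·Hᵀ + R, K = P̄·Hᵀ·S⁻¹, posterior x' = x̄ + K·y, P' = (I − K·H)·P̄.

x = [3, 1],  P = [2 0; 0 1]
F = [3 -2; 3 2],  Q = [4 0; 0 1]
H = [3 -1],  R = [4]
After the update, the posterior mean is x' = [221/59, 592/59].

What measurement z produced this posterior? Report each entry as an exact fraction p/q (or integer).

x̄ = F·x = [7, 11]
P̄ = F·P·Fᵀ + Q = [26 14; 14 23]
S = H·P̄·Hᵀ + R = [177]
K = P̄·Hᵀ·S⁻¹ = [64/177; 19/177]
x' − x̄ = [-192/59, -57/59] = K·y
y = (KᵀK)⁻¹·Kᵀ·(x' − x̄) = [-9]
z = y + H·x̄ = [-9] + [10] = [1]

z = [1]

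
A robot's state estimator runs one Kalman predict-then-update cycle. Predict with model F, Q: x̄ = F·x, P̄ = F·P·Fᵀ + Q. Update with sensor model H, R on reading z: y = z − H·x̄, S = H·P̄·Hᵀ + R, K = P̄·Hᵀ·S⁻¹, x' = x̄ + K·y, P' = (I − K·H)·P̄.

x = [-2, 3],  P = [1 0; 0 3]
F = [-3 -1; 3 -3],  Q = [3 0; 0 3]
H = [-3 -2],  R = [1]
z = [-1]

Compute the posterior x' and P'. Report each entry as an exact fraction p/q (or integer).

x' = [933/146, -666/73]
P' = [2355/292 -1755/146; -1755/146 1326/73]

x̄ = F·x = [3, -15]
P̄ = F·P·Fᵀ + Q = [15 0; 0 39]
y = z − H·x̄ = [-22]
S = H·P̄·Hᵀ + R = [292]
K = P̄·Hᵀ·S⁻¹ = [-45/292; -39/146]
x' = x̄ + K·y = [933/146, -666/73]
P' = (I − K·H)·P̄ = [2355/292 -1755/146; -1755/146 1326/73]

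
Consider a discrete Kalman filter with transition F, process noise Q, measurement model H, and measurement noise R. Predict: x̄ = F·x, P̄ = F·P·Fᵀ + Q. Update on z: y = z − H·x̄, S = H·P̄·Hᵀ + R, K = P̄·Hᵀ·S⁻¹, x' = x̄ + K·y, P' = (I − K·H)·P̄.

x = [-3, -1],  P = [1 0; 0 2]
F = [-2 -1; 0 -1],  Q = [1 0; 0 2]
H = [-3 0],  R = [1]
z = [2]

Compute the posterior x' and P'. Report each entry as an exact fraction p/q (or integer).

x̄ = F·x = [7, 1]
P̄ = F·P·Fᵀ + Q = [7 2; 2 4]
y = z − H·x̄ = [23]
S = H·P̄·Hᵀ + R = [64]
K = P̄·Hᵀ·S⁻¹ = [-21/64; -3/32]
x' = x̄ + K·y = [-35/64, -37/32]
P' = (I − K·H)·P̄ = [7/64 1/32; 1/32 55/16]

x' = [-35/64, -37/32]
P' = [7/64 1/32; 1/32 55/16]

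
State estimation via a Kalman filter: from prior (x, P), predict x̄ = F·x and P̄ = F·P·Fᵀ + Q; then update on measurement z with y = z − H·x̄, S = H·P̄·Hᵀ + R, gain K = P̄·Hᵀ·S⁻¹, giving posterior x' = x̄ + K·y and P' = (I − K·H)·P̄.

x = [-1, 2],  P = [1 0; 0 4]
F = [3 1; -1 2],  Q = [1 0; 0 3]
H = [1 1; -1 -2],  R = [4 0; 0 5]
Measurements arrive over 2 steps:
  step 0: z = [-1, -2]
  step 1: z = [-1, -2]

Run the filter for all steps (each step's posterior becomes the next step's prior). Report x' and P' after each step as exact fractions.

step 0: x' = [-2863/951, 2360/951], P' = [5635/951 -3215/951; -3215/951 2695/951]
step 1: x' = [-196388/45093, 156107/45093], P' = [8773568/676395 -5548844/676395; -5548844/676395 4102052/676395]

step 0: x̄ = F·x = [-1, 5]
step 0: P̄ = F·P·Fᵀ + Q = [14 5; 5 20]
step 0: y = z − H·x̄ = [-5, 7]
step 0: S = H·P̄·Hᵀ + R = [48 -69; -69 119]
step 0: K = P̄·Hᵀ·S⁻¹ = [605/951 53/317; -130/951 -145/317]
step 0: x' = x̄ + K·y = [-2863/951, 2360/951]
step 0: P' = (I − K·H)·P̄ = [5635/951 -3215/951; -3215/951 2695/951]
step 1: x̄ = F·x = [-6229/951, 7583/951]
step 1: P̄ = F·P·Fᵀ + Q = [35071/951 -27590/951; -27590/951 32128/951]
step 1: y = z − H·x̄ = [-2305/951, 2345/317]
step 1: S = H·P̄·Hᵀ + R = [15823/951 -5519/317; -5519/317 19326/317]
step 1: K = P̄·Hᵀ·S⁻¹ = [268727/225465 464824/676395; -120566/225465 -531052/676395]
step 1: x' = x̄ + K·y = [-196388/45093, 156107/45093]
step 1: P' = (I − K·H)·P̄ = [8773568/676395 -5548844/676395; -5548844/676395 4102052/676395]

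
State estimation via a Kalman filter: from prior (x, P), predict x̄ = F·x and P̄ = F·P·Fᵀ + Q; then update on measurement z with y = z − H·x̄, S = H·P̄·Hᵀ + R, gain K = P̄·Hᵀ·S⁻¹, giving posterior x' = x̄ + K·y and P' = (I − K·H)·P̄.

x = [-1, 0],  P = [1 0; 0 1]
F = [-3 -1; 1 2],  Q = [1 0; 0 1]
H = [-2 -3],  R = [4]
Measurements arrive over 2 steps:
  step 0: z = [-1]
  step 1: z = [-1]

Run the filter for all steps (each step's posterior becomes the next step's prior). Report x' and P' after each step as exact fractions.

step 0: x' = [8/3, -29/21], P' = [59/6 -19/3; -19/3 94/21]
step 1: x' = [-12442/13823, 12089/13823], P' = [68372/13823 -38324/13823; -38324/13823 26780/13823]

step 0: x̄ = F·x = [3, -1]
step 0: P̄ = F·P·Fᵀ + Q = [11 -5; -5 6]
step 0: y = z − H·x̄ = [2]
step 0: S = H·P̄·Hᵀ + R = [42]
step 0: K = P̄·Hᵀ·S⁻¹ = [-1/6; -4/21]
step 0: x' = x̄ + K·y = [8/3, -29/21]
step 0: P' = (I − K·H)·P̄ = [59/6 -19/3; -19/3 94/21]
step 1: x̄ = F·x = [-139/21, -2/21]
step 1: P̄ = F·P·Fᵀ + Q = [2351/42 247/42; 247/42 143/42]
step 1: y = z − H·x̄ = [-305/21]
step 1: S = H·P̄·Hᵀ + R = [13823/42]
step 1: K = P̄·Hᵀ·S⁻¹ = [-5443/13823; -923/13823]
step 1: x' = x̄ + K·y = [-12442/13823, 12089/13823]
step 1: P' = (I − K·H)·P̄ = [68372/13823 -38324/13823; -38324/13823 26780/13823]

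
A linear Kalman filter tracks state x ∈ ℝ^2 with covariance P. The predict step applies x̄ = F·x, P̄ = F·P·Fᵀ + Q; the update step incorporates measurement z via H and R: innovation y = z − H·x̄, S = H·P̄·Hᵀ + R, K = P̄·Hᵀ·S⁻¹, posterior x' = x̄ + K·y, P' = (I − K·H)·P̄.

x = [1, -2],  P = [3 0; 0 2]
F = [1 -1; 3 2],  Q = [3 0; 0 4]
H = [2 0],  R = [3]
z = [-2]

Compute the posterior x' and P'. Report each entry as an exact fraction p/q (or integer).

x̄ = F·x = [3, -1]
P̄ = F·P·Fᵀ + Q = [8 5; 5 39]
y = z − H·x̄ = [-8]
S = H·P̄·Hᵀ + R = [35]
K = P̄·Hᵀ·S⁻¹ = [16/35; 2/7]
x' = x̄ + K·y = [-23/35, -23/7]
P' = (I − K·H)·P̄ = [24/35 3/7; 3/7 253/7]

x' = [-23/35, -23/7]
P' = [24/35 3/7; 3/7 253/7]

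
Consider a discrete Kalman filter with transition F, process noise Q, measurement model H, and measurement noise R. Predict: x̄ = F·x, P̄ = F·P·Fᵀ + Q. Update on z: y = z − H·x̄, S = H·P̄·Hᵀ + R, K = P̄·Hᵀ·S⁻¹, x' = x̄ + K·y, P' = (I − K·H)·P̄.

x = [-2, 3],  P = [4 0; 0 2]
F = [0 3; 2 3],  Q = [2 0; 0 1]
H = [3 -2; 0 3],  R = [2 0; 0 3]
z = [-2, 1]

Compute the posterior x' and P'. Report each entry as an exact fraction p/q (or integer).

x̄ = F·x = [9, 5]
P̄ = F·P·Fᵀ + Q = [20 18; 18 35]
y = z − H·x̄ = [-19, -14]
S = H·P̄·Hᵀ + R = [106 -48; -48 318]
K = P̄·Hᵀ·S⁻¹ = [852/2617 573/2617; -4/2617 1727/5234]
x' = x̄ + K·y = [-657/2617, 1072/2617]
P' = (I − K·H)·P̄ = [950/2617 573/2617; 573/2617 1727/5234]

x' = [-657/2617, 1072/2617]
P' = [950/2617 573/2617; 573/2617 1727/5234]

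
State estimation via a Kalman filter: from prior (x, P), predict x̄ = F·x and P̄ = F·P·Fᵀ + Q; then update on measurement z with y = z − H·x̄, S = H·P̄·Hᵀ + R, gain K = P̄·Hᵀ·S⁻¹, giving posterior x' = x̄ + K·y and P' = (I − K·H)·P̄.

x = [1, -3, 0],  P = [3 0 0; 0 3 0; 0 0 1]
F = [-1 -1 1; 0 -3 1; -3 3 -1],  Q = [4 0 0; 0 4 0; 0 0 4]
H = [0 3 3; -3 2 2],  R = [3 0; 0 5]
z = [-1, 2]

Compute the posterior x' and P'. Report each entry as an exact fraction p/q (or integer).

x̄ = F·x = [2, 9, -12]
P̄ = F·P·Fᵀ + Q = [11 10 -1; 10 32 -28; -1 -28 59]
y = z − H·x̄ = [8, 14]
S = H·P̄·Hᵀ + R = [318 129; 129 136]
K = P̄·Hᵀ·S⁻¹ = [267/1267 -393/1267; 1490/8869 -2848/8869; 29/181 59/181]
x' = x̄ + K·y = [-832/1267, 51869/8869, -1114/181]
P' = (I − K·H)·P̄ = [119/181 820/1267 -79/181; 820/1267 203272/8869 -4118/181; -79/181 -4118/181 4147/181]

x' = [-832/1267, 51869/8869, -1114/181]
P' = [119/181 820/1267 -79/181; 820/1267 203272/8869 -4118/181; -79/181 -4118/181 4147/181]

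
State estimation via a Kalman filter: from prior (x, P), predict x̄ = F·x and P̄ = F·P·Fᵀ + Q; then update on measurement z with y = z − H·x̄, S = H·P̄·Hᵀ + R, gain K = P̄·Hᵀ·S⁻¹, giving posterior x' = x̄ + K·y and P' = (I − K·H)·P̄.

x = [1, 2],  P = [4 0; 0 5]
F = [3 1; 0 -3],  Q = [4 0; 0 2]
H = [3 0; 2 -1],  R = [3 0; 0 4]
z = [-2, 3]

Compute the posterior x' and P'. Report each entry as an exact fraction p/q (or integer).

x' = [-1350/2167, -27535/6501]
P' = [690/2167 1240/2167; 1240/2167 30428/6501]

x̄ = F·x = [5, -6]
P̄ = F·P·Fᵀ + Q = [45 -15; -15 47]
y = z − H·x̄ = [-17, -13]
S = H·P̄·Hᵀ + R = [408 315; 315 291]
K = P̄·Hᵀ·S⁻¹ = [690/2167 35/2167; 1240/2167 -5747/6501]
x' = x̄ + K·y = [-1350/2167, -27535/6501]
P' = (I − K·H)·P̄ = [690/2167 1240/2167; 1240/2167 30428/6501]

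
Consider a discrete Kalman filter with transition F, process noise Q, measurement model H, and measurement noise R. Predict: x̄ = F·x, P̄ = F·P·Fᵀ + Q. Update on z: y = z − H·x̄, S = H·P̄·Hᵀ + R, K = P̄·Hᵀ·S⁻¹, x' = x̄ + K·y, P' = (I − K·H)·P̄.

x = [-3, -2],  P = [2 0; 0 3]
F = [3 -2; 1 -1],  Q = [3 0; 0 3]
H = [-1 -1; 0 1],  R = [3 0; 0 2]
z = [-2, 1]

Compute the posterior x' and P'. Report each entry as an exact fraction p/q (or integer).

x̄ = F·x = [-5, -1]
P̄ = F·P·Fᵀ + Q = [33 12; 12 8]
y = z − H·x̄ = [-8, 2]
S = H·P̄·Hᵀ + R = [68 -20; -20 10]
K = P̄·Hᵀ·S⁻¹ = [-3/4 -3/10; -1/7 18/35]
x' = x̄ + K·y = [2/5, 41/35]
P' = (I − K·H)·P̄ = [57/20 -3/5; -3/5 36/35]

x' = [2/5, 41/35]
P' = [57/20 -3/5; -3/5 36/35]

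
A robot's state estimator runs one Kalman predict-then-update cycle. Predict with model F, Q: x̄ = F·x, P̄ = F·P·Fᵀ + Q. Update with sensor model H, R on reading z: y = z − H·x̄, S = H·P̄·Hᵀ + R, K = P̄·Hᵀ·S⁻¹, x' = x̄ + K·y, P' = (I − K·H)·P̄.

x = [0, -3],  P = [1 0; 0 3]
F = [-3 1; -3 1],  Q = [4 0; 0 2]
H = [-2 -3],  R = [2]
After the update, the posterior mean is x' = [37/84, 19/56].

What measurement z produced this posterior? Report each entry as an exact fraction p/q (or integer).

x̄ = F·x = [-3, -3]
P̄ = F·P·Fᵀ + Q = [16 12; 12 14]
S = H·P̄·Hᵀ + R = [336]
K = P̄·Hᵀ·S⁻¹ = [-17/84; -11/56]
x' − x̄ = [289/84, 187/56] = K·y
y = (KᵀK)⁻¹·Kᵀ·(x' − x̄) = [-17]
z = y + H·x̄ = [-17] + [15] = [-2]

z = [-2]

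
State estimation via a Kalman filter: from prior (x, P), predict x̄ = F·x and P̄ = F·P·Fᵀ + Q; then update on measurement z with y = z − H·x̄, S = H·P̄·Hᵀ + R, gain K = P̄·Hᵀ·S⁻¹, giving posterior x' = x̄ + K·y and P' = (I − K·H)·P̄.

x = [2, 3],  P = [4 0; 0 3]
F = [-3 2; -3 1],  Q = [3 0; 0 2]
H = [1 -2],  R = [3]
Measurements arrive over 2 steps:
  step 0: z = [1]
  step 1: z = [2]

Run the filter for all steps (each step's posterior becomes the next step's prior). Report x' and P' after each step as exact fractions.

step 0: x' = [33/10, 1], P' = [1461/50 78/5; 78/5 9]
step 1: x' = [-43687/13849, -36285/13849], P' = [205473/13849 115215/13849; 115215/13849 74121/13849]

step 0: x̄ = F·x = [0, -3]
step 0: P̄ = F·P·Fᵀ + Q = [51 42; 42 41]
step 0: y = z − H·x̄ = [-5]
step 0: S = H·P̄·Hᵀ + R = [50]
step 0: K = P̄·Hᵀ·S⁻¹ = [-33/50; -4/5]
step 0: x' = x̄ + K·y = [33/10, 1]
step 0: P' = (I − K·H)·P̄ = [1461/50 78/5; 78/5 9]
step 1: x̄ = F·x = [-79/10, -89/10]
step 1: P̄ = F·P·Fᵀ + Q = [5739/50 7029/50; 7029/50 9019/50]
step 1: y = z − H·x̄ = [-79/10]
step 1: S = H·P̄·Hᵀ + R = [13849/50]
step 1: K = P̄·Hᵀ·S⁻¹ = [-8319/13849; -11009/13849]
step 1: x' = x̄ + K·y = [-43687/13849, -36285/13849]
step 1: P' = (I − K·H)·P̄ = [205473/13849 115215/13849; 115215/13849 74121/13849]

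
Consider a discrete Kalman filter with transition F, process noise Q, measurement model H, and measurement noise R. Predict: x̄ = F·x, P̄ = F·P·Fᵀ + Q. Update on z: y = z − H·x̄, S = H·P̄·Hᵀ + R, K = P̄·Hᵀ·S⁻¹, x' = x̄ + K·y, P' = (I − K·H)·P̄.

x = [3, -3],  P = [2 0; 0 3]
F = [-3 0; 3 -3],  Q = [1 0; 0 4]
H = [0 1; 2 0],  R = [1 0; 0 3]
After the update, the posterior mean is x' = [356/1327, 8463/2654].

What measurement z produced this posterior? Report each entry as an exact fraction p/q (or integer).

x̄ = F·x = [-9, 18]
P̄ = F·P·Fᵀ + Q = [19 -18; -18 49]
S = H·P̄·Hᵀ + R = [50 -36; -36 79]
K = P̄·Hᵀ·S⁻¹ = [-27/1327 626/1327; 2575/2654 -18/1327]
x' − x̄ = [12299/1327, -39309/2654] = K·y
y = (KᵀK)⁻¹·Kᵀ·(x' − x̄) = [-15, 19]
z = y + H·x̄ = [-15, 19] + [18, -18] = [3, 1]

z = [3, 1]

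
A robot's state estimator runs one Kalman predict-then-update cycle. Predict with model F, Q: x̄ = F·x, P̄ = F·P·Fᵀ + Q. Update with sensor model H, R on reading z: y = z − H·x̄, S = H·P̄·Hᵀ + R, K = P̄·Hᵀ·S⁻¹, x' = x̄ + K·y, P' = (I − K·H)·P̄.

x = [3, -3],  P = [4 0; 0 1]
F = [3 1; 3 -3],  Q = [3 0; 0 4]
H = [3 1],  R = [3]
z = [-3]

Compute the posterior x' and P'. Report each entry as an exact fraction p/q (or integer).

x̄ = F·x = [6, 18]
P̄ = F·P·Fᵀ + Q = [40 33; 33 49]
y = z − H·x̄ = [-39]
S = H·P̄·Hᵀ + R = [610]
K = P̄·Hᵀ·S⁻¹ = [153/610; 74/305]
x' = x̄ + K·y = [-2307/610, 2604/305]
P' = (I − K·H)·P̄ = [991/610 -1257/305; -1257/305 3993/305]

x' = [-2307/610, 2604/305]
P' = [991/610 -1257/305; -1257/305 3993/305]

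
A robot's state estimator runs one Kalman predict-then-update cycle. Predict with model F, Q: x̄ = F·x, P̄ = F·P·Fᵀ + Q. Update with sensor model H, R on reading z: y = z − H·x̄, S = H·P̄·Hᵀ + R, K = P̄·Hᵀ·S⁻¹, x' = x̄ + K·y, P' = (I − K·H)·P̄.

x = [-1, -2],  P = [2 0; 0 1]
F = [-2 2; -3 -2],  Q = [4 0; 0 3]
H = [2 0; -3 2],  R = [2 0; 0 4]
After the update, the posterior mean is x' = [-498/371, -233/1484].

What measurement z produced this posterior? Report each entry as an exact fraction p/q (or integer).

z = [-3, 3]

x̄ = F·x = [-2, 7]
P̄ = F·P·Fᵀ + Q = [16 8; 8 25]
S = H·P̄·Hᵀ + R = [66 -64; -64 152]
K = P̄·Hᵀ·S⁻¹ = [176/371 -4/371; 256/371 685/1484]
x' − x̄ = [244/371, -10621/1484] = K·y
y = (KᵀK)⁻¹·Kᵀ·(x' − x̄) = [1, -17]
z = y + H·x̄ = [1, -17] + [-4, 20] = [-3, 3]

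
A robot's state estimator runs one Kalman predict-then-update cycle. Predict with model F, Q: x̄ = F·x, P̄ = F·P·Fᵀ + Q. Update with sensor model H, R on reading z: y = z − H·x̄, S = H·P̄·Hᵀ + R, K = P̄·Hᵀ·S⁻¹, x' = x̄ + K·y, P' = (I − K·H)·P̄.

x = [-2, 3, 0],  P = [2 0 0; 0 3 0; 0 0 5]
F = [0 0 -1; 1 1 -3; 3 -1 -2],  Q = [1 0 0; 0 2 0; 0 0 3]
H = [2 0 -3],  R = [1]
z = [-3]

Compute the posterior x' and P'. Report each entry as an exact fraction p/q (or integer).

x' = [540/301, 2371/301, 93/43]
P' = [1482/301 3273/301 142/43; 3273/301 10891/301 315/43; 142/43 315/43 100/43]

x̄ = F·x = [0, 1, -9]
P̄ = F·P·Fᵀ + Q = [6 15 10; 15 52 33; 10 33 44]
y = z − H·x̄ = [-30]
S = H·P̄·Hᵀ + R = [301]
K = P̄·Hᵀ·S⁻¹ = [-18/301; -69/301; -16/43]
x' = x̄ + K·y = [540/301, 2371/301, 93/43]
P' = (I − K·H)·P̄ = [1482/301 3273/301 142/43; 3273/301 10891/301 315/43; 142/43 315/43 100/43]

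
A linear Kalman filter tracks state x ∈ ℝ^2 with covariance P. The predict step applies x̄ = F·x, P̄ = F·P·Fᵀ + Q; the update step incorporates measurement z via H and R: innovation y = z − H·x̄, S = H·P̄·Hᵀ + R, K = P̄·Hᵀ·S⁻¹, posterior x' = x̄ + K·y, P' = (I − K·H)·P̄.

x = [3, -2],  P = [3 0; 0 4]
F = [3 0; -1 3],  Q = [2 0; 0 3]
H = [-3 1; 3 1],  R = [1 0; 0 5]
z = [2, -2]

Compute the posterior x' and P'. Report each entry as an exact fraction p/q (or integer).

x̄ = F·x = [9, -9]
P̄ = F·P·Fᵀ + Q = [29 -9; -9 42]
y = z − H·x̄ = [38, -20]
S = H·P̄·Hᵀ + R = [358 -219; -219 254]
K = P̄·Hᵀ·S⁻¹ = [-7302/42971 6900/42971; 20811/42971 20481/42971]
x' = x̄ + K·y = [-28737/42971, -5541/42971]
P' = (I − K·H)·P̄ = [6967/42971 13599/42971; 13599/42971 61608/42971]

x' = [-28737/42971, -5541/42971]
P' = [6967/42971 13599/42971; 13599/42971 61608/42971]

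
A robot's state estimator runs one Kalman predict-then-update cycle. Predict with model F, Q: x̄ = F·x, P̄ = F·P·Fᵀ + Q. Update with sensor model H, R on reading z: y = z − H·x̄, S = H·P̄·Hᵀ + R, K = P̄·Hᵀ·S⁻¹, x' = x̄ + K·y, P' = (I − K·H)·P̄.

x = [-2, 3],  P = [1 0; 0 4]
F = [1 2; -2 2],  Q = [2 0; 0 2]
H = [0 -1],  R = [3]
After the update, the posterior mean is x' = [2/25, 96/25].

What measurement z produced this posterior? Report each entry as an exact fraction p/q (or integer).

x̄ = F·x = [4, 10]
P̄ = F·P·Fᵀ + Q = [19 14; 14 22]
S = H·P̄·Hᵀ + R = [25]
K = P̄·Hᵀ·S⁻¹ = [-14/25; -22/25]
x' − x̄ = [-98/25, -154/25] = K·y
y = (KᵀK)⁻¹·Kᵀ·(x' − x̄) = [7]
z = y + H·x̄ = [7] + [-10] = [-3]

z = [-3]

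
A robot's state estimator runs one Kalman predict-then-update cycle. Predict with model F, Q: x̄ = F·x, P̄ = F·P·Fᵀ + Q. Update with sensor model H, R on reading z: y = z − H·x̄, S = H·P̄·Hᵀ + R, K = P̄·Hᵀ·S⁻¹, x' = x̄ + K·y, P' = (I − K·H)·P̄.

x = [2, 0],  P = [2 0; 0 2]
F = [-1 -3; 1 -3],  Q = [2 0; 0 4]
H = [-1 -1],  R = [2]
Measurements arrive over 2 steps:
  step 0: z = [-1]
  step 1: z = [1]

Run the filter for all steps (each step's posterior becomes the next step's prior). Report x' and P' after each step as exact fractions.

step 0: x̄ = F·x = [-2, 2]
step 0: P̄ = F·P·Fᵀ + Q = [22 16; 16 24]
step 0: y = z − H·x̄ = [-1]
step 0: S = H·P̄·Hᵀ + R = [80]
step 0: K = P̄·Hᵀ·S⁻¹ = [-19/40; -1/2]
step 0: x' = x̄ + K·y = [-61/40, 5/2]
step 0: P' = (I − K·H)·P̄ = [79/20 -3; -3 4]
step 1: x̄ = F·x = [-239/40, -361/40]
step 1: P̄ = F·P·Fᵀ + Q = [479/20 641/20; 641/20 1239/20]
step 1: y = z − H·x̄ = [-14]
step 1: S = H·P̄·Hᵀ + R = [152]
step 1: K = P̄·Hᵀ·S⁻¹ = [-7/19; -47/76]
step 1: x' = x̄ + K·y = [-621/760, -279/760]
step 1: P' = (I − K·H)·P̄ = [1261/380 -981/380; -981/380 1451/380]

step 0: x' = [-61/40, 5/2], P' = [79/20 -3; -3 4]
step 1: x' = [-621/760, -279/760], P' = [1261/380 -981/380; -981/380 1451/380]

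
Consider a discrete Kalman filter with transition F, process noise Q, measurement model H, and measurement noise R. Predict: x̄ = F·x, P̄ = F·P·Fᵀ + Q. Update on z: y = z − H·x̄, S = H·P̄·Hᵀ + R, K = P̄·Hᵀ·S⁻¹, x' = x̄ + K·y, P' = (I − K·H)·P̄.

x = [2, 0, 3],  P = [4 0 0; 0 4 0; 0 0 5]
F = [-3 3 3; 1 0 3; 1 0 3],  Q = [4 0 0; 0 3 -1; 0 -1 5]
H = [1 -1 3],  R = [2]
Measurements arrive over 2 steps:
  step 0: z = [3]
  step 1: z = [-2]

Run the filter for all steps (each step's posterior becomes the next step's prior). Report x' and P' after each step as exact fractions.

step 0: x' = [-2599/505, 561/101, 2321/505], P' = [26136/505 -1342/101 -10824/505; -1342/101 2127/101 1173/101; -10824/505 1173/101 5661/505]
step 1: x' = [-27012/3799, 13364/3799, 186961/64583], P' = [2457068/34191 -94388/11397 -894874/34191; -94388/11397 48680/3799 80740/11397; -894874/34191 80740/11397 6477700/581247]

step 0: x̄ = F·x = [3, 11, 11]
step 0: P̄ = F·P·Fᵀ + Q = [121 33 33; 33 52 48; 33 48 54]
step 0: y = z − H·x̄ = [-22]
step 0: S = H·P̄·Hᵀ + R = [505]
step 0: K = P̄·Hᵀ·S⁻¹ = [187/505; 25/101; 147/505]
step 0: x' = x̄ + K·y = [-2599/505, 561/101, 2321/505]
step 0: P' = (I − K·H)·P̄ = [26136/505 -1342/101 -10824/505; -1342/101 2127/101 1173/101; -10824/505 1173/101 5661/505]
step 1: x̄ = F·x = [4635/101, 4364/505, 4364/505]
step 1: P̄ = F·P·Fᵀ + Q = [161018/101 14028/101 14028/101; 14028/101 13656/505 11636/505; 14028/101 11636/505 14666/505]
step 1: y = z − H·x̄ = [-32913/505]
step 1: S = H·P̄·Hᵀ + R = [1162494/505]
step 1: K = P̄·Hᵀ·S⁻¹ = [27805/34191; 896/11397; 51251/581247]
step 1: x' = x̄ + K·y = [-27012/3799, 13364/3799, 186961/64583]
step 1: P' = (I − K·H)·P̄ = [2457068/34191 -94388/11397 -894874/34191; -94388/11397 48680/3799 80740/11397; -894874/34191 80740/11397 6477700/581247]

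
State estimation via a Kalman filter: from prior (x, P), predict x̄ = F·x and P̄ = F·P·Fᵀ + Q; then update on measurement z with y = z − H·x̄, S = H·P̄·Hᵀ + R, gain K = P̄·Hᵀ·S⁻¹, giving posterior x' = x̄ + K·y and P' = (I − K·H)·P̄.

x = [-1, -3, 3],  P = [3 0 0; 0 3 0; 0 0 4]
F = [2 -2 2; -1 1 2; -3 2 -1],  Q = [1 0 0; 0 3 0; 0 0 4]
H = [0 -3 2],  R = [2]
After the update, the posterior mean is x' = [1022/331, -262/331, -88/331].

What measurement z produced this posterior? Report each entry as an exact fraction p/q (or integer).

z = [2]

x̄ = F·x = [10, 4, -6]
P̄ = F·P·Fᵀ + Q = [41 4 -38; 4 25 7; -38 7 47]
S = H·P̄·Hᵀ + R = [331]
K = P̄·Hᵀ·S⁻¹ = [-88/331; -61/331; 73/331]
x' − x̄ = [-2288/331, -1586/331, 1898/331] = K·y
y = (KᵀK)⁻¹·Kᵀ·(x' − x̄) = [26]
z = y + H·x̄ = [26] + [-24] = [2]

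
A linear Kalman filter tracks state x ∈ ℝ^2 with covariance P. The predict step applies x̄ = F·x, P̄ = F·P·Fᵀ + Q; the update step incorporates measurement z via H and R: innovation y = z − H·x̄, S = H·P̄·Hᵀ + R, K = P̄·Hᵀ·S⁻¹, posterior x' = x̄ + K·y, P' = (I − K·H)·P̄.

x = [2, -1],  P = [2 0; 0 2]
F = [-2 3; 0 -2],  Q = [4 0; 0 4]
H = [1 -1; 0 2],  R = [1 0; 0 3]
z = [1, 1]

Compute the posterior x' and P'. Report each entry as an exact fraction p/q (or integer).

x' = [295/371, 46/371]
P' = [534/371 204/371; 204/371 228/371]

x̄ = F·x = [-7, 2]
P̄ = F·P·Fᵀ + Q = [30 -12; -12 12]
y = z − H·x̄ = [10, -3]
S = H·P̄·Hᵀ + R = [67 -48; -48 51]
K = P̄·Hᵀ·S⁻¹ = [330/371 136/371; -24/371 152/371]
x' = x̄ + K·y = [295/371, 46/371]
P' = (I − K·H)·P̄ = [534/371 204/371; 204/371 228/371]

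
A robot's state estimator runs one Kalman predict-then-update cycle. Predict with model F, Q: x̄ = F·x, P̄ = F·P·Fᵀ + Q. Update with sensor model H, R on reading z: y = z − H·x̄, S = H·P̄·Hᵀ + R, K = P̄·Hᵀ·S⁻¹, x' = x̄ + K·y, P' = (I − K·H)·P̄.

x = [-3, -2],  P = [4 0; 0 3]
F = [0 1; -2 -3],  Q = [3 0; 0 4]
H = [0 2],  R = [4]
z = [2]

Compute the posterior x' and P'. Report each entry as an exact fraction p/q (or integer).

x' = [1/16, 59/48]
P' = [69/16 -3/16; -3/16 47/48]

x̄ = F·x = [-2, 12]
P̄ = F·P·Fᵀ + Q = [6 -9; -9 47]
y = z − H·x̄ = [-22]
S = H·P̄·Hᵀ + R = [192]
K = P̄·Hᵀ·S⁻¹ = [-3/32; 47/96]
x' = x̄ + K·y = [1/16, 59/48]
P' = (I − K·H)·P̄ = [69/16 -3/16; -3/16 47/48]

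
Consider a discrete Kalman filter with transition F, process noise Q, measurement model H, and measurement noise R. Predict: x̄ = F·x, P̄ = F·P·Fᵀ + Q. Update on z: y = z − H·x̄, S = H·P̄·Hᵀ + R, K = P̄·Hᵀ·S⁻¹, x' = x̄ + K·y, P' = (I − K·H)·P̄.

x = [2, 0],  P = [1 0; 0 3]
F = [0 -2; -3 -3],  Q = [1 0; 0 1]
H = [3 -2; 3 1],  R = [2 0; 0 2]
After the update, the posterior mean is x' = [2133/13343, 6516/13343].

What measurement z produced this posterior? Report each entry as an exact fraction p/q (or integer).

z = [-1, 1]

x̄ = F·x = [0, -6]
P̄ = F·P·Fᵀ + Q = [13 18; 18 37]
S = H·P̄·Hᵀ + R = [51 -11; -11 264]
K = P̄·Hᵀ·S⁻¹ = [129/1213 2940/13343; -389/1213 4421/13343]
x' − x̄ = [2133/13343, 86574/13343] = K·y
y = (KᵀK)⁻¹·Kᵀ·(x' − x̄) = [-13, 7]
z = y + H·x̄ = [-13, 7] + [12, -6] = [-1, 1]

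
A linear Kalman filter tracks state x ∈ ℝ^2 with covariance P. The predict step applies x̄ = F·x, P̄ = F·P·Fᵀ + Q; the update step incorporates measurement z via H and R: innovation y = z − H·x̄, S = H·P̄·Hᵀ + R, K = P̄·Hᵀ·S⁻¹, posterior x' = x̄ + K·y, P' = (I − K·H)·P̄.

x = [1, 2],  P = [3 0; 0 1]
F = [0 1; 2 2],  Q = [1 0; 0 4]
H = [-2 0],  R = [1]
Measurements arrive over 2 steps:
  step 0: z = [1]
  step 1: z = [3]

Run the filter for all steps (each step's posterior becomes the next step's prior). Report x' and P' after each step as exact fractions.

step 0: x̄ = F·x = [2, 6]
step 0: P̄ = F·P·Fᵀ + Q = [2 2; 2 20]
step 0: y = z − H·x̄ = [5]
step 0: S = H·P̄·Hᵀ + R = [9]
step 0: K = P̄·Hᵀ·S⁻¹ = [-4/9; -4/9]
step 0: x' = x̄ + K·y = [-2/9, 34/9]
step 0: P' = (I − K·H)·P̄ = [2/9 2/9; 2/9 164/9]
step 1: x̄ = F·x = [34/9, 64/9]
step 1: P̄ = F·P·Fᵀ + Q = [173/9 332/9; 332/9 716/9]
step 1: y = z − H·x̄ = [95/9]
step 1: S = H·P̄·Hᵀ + R = [701/9]
step 1: K = P̄·Hᵀ·S⁻¹ = [-346/701; -664/701]
step 1: x' = x̄ + K·y = [-1004/701, -2024/701]
step 1: P' = (I − K·H)·P̄ = [173/701 332/701; 332/701 6780/701]

step 0: x' = [-2/9, 34/9], P' = [2/9 2/9; 2/9 164/9]
step 1: x' = [-1004/701, -2024/701], P' = [173/701 332/701; 332/701 6780/701]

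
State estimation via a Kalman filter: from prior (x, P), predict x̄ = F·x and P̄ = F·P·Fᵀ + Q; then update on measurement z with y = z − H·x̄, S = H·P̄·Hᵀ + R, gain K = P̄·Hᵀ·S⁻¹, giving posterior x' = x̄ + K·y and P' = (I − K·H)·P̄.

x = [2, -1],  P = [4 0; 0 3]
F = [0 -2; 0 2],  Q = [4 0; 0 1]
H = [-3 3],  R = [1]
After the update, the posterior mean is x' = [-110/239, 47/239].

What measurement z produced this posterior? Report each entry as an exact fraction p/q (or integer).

x̄ = F·x = [2, -2]
P̄ = F·P·Fᵀ + Q = [16 -12; -12 13]
S = H·P̄·Hᵀ + R = [478]
K = P̄·Hᵀ·S⁻¹ = [-42/239; 75/478]
x' − x̄ = [-588/239, 525/239] = K·y
y = (KᵀK)⁻¹·Kᵀ·(x' − x̄) = [14]
z = y + H·x̄ = [14] + [-12] = [2]

z = [2]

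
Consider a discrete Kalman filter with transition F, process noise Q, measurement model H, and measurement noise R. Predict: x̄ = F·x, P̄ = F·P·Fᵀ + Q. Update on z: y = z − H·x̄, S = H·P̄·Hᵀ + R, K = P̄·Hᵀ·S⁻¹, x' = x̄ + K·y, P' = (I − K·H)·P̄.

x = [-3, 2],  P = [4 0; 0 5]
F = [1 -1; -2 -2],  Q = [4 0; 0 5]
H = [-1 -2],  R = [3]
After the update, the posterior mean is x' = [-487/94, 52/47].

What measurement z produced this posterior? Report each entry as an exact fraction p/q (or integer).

x̄ = F·x = [-5, 2]
P̄ = F·P·Fᵀ + Q = [13 2; 2 41]
S = H·P̄·Hᵀ + R = [188]
K = P̄·Hᵀ·S⁻¹ = [-17/188; -21/47]
x' − x̄ = [-17/94, -42/47] = K·y
y = (KᵀK)⁻¹·Kᵀ·(x' − x̄) = [2]
z = y + H·x̄ = [2] + [1] = [3]

z = [3]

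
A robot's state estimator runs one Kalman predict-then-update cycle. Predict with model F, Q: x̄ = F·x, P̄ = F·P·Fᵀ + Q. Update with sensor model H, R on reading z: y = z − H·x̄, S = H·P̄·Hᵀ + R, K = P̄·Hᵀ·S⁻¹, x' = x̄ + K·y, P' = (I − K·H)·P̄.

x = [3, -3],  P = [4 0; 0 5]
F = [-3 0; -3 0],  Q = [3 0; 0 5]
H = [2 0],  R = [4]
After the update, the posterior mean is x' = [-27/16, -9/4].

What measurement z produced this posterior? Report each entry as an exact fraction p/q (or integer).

x̄ = F·x = [-9, -9]
P̄ = F·P·Fᵀ + Q = [39 36; 36 41]
S = H·P̄·Hᵀ + R = [160]
K = P̄·Hᵀ·S⁻¹ = [39/80; 9/20]
x' − x̄ = [117/16, 27/4] = K·y
y = (KᵀK)⁻¹·Kᵀ·(x' − x̄) = [15]
z = y + H·x̄ = [15] + [-18] = [-3]

z = [-3]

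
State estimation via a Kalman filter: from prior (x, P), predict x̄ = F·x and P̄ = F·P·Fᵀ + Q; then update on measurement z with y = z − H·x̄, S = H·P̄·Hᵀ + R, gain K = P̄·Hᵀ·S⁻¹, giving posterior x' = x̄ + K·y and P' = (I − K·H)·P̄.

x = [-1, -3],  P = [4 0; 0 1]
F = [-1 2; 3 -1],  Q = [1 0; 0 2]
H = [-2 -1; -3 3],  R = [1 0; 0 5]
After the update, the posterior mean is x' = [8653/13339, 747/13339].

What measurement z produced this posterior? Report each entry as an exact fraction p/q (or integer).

x̄ = F·x = [-5, 0]
P̄ = F·P·Fᵀ + Q = [9 -14; -14 39]
S = H·P̄·Hᵀ + R = [20 -21; -21 689]
K = P̄·Hᵀ·S⁻¹ = [-4205/13339 -1464/13339; -4240/13339 2949/13339]
x' − x̄ = [75348/13339, 747/13339] = K·y
y = (KᵀK)⁻¹·Kᵀ·(x' − x̄) = [-12, -17]
z = y + H·x̄ = [-12, -17] + [10, 15] = [-2, -2]

z = [-2, -2]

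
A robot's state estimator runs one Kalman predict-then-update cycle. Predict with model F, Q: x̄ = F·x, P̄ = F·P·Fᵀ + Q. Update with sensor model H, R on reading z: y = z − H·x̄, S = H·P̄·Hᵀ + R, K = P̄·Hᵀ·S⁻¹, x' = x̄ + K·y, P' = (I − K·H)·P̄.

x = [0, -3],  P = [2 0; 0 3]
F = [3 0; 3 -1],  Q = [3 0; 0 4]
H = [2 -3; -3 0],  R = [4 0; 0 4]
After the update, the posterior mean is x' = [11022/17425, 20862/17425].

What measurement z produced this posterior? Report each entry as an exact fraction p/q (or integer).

z = [-2, -2]

x̄ = F·x = [0, 3]
P̄ = F·P·Fᵀ + Q = [21 18; 18 25]
S = H·P̄·Hᵀ + R = [97 36; 36 193]
K = P̄·Hᵀ·S⁻¹ = [-48/17425 -5679/17425; -5583/17425 -3834/17425]
x' − x̄ = [11022/17425, -31413/17425] = K·y
y = (KᵀK)⁻¹·Kᵀ·(x' − x̄) = [7, -2]
z = y + H·x̄ = [7, -2] + [-9, 0] = [-2, -2]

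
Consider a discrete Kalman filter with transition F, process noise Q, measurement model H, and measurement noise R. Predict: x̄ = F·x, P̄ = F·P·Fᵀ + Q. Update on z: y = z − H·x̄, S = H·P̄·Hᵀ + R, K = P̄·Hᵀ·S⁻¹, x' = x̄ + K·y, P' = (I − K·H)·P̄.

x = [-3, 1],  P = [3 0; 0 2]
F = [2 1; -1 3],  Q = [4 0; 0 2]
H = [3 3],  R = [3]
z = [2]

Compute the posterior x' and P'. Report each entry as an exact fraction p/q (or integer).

x̄ = F·x = [-5, 6]
P̄ = F·P·Fᵀ + Q = [18 0; 0 23]
y = z − H·x̄ = [-1]
S = H·P̄·Hᵀ + R = [372]
K = P̄·Hᵀ·S⁻¹ = [9/62; 23/124]
x' = x̄ + K·y = [-319/62, 721/124]
P' = (I − K·H)·P̄ = [315/31 -621/62; -621/62 1265/124]

x' = [-319/62, 721/124]
P' = [315/31 -621/62; -621/62 1265/124]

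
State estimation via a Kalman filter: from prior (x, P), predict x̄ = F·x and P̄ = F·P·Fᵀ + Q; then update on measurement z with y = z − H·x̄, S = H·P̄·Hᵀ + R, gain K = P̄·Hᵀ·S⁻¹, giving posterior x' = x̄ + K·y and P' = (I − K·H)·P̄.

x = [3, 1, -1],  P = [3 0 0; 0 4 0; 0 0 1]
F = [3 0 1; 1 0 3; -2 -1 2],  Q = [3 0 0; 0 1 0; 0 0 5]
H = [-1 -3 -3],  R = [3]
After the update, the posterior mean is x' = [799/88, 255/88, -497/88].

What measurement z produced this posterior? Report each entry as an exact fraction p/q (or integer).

x̄ = F·x = [8, 0, -9]
P̄ = F·P·Fᵀ + Q = [31 12 -16; 12 13 0; -16 0 25]
S = H·P̄·Hᵀ + R = [352]
K = P̄·Hᵀ·S⁻¹ = [-19/352; -51/352; -59/352]
x' − x̄ = [95/88, 255/88, 295/88] = K·y
y = (KᵀK)⁻¹·Kᵀ·(x' − x̄) = [-20]
z = y + H·x̄ = [-20] + [19] = [-1]

z = [-1]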